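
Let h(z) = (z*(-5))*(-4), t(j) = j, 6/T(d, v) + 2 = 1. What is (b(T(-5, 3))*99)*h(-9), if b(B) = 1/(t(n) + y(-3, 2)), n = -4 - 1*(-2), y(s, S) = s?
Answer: 3564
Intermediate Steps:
T(d, v) = -6 (T(d, v) = 6/(-2 + 1) = 6/(-1) = 6*(-1) = -6)
n = -2 (n = -4 + 2 = -2)
b(B) = -1/5 (b(B) = 1/(-2 - 3) = 1/(-5) = -1/5)
h(z) = 20*z (h(z) = -5*z*(-4) = 20*z)
(b(T(-5, 3))*99)*h(-9) = (-1/5*99)*(20*(-9)) = -99/5*(-180) = 3564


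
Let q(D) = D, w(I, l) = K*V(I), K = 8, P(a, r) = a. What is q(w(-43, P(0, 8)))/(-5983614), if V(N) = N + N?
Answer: 344/2991807 ≈ 0.00011498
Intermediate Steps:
V(N) = 2*N
w(I, l) = 16*I (w(I, l) = 8*(2*I) = 16*I)
q(w(-43, P(0, 8)))/(-5983614) = (16*(-43))/(-5983614) = -688*(-1/5983614) = 344/2991807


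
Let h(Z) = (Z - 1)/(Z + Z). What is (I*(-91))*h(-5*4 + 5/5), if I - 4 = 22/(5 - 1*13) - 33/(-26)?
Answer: -4585/38 ≈ -120.66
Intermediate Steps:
h(Z) = (-1 + Z)/(2*Z) (h(Z) = (-1 + Z)/((2*Z)) = (-1 + Z)*(1/(2*Z)) = (-1 + Z)/(2*Z))
I = 131/52 (I = 4 + (22/(5 - 1*13) - 33/(-26)) = 4 + (22/(5 - 13) - 33*(-1/26)) = 4 + (22/(-8) + 33/26) = 4 + (22*(-⅛) + 33/26) = 4 + (-11/4 + 33/26) = 4 - 77/52 = 131/52 ≈ 2.5192)
(I*(-91))*h(-5*4 + 5/5) = ((131/52)*(-91))*((-1 + (-5*4 + 5/5))/(2*(-5*4 + 5/5))) = -917*(-1 + (-20 + 5*(⅕)))/(8*(-20 + 5*(⅕))) = -917*(-1 + (-20 + 1))/(8*(-20 + 1)) = -917*(-1 - 19)/(8*(-19)) = -917*(-1)*(-20)/(8*19) = -917/4*10/19 = -4585/38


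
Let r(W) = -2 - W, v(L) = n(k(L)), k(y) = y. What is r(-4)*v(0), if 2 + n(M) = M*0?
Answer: -4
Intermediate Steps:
n(M) = -2 (n(M) = -2 + M*0 = -2 + 0 = -2)
v(L) = -2
r(-4)*v(0) = (-2 - 1*(-4))*(-2) = (-2 + 4)*(-2) = 2*(-2) = -4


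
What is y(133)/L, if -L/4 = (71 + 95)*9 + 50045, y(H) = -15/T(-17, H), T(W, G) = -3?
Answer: -5/206156 ≈ -2.4253e-5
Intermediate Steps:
y(H) = 5 (y(H) = -15/(-3) = -15*(-⅓) = 5)
L = -206156 (L = -4*((71 + 95)*9 + 50045) = -4*(166*9 + 50045) = -4*(1494 + 50045) = -4*51539 = -206156)
y(133)/L = 5/(-206156) = 5*(-1/206156) = -5/206156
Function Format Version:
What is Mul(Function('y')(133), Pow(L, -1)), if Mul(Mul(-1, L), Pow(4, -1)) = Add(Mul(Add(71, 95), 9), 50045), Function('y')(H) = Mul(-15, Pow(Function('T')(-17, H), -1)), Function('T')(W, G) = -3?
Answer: Rational(-5, 206156) ≈ -2.4253e-5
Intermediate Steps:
Function('y')(H) = 5 (Function('y')(H) = Mul(-15, Pow(-3, -1)) = Mul(-15, Rational(-1, 3)) = 5)
L = -206156 (L = Mul(-4, Add(Mul(Add(71, 95), 9), 50045)) = Mul(-4, Add(Mul(166, 9), 50045)) = Mul(-4, Add(1494, 50045)) = Mul(-4, 51539) = -206156)
Mul(Function('y')(133), Pow(L, -1)) = Mul(5, Pow(-206156, -1)) = Mul(5, Rational(-1, 206156)) = Rational(-5, 206156)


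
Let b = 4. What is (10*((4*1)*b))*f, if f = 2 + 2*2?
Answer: 960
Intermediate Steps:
f = 6 (f = 2 + 4 = 6)
(10*((4*1)*b))*f = (10*((4*1)*4))*6 = (10*(4*4))*6 = (10*16)*6 = 160*6 = 960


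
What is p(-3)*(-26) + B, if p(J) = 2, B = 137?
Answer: 85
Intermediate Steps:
p(-3)*(-26) + B = 2*(-26) + 137 = -52 + 137 = 85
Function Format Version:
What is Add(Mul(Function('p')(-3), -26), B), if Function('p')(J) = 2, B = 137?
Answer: 85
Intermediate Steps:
Add(Mul(Function('p')(-3), -26), B) = Add(Mul(2, -26), 137) = Add(-52, 137) = 85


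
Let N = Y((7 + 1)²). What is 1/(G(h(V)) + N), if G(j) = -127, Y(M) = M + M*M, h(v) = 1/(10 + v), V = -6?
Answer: 1/4033 ≈ 0.00024795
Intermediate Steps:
Y(M) = M + M²
N = 4160 (N = (7 + 1)²*(1 + (7 + 1)²) = 8²*(1 + 8²) = 64*(1 + 64) = 64*65 = 4160)
1/(G(h(V)) + N) = 1/(-127 + 4160) = 1/4033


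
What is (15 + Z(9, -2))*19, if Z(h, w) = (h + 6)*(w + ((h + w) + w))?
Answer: 1140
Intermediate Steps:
Z(h, w) = (6 + h)*(h + 3*w) (Z(h, w) = (6 + h)*(w + (h + 2*w)) = (6 + h)*(h + 3*w))
(15 + Z(9, -2))*19 = (15 + (9**2 + 6*9 + 18*(-2) + 3*9*(-2)))*19 = (15 + (81 + 54 - 36 - 54))*19 = (15 + 45)*19 = 60*19 = 1140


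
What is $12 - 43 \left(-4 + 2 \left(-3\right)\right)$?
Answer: $442$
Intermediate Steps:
$12 - 43 \left(-4 + 2 \left(-3\right)\right) = 12 - 43 \left(-4 - 6\right) = 12 - -430 = 12 + 430 = 442$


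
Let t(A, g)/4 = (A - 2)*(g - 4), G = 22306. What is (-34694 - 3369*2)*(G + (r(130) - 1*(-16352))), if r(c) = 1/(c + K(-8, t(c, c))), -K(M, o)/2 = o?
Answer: -103223358543716/64447 ≈ -1.6017e+9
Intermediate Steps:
t(A, g) = 4*(-4 + g)*(-2 + A) (t(A, g) = 4*((A - 2)*(g - 4)) = 4*((-2 + A)*(-4 + g)) = 4*((-4 + g)*(-2 + A)) = 4*(-4 + g)*(-2 + A))
K(M, o) = -2*o
r(c) = 1/(-64 - 8*c² + 49*c) (r(c) = 1/(c - 2*(32 - 16*c - 8*c + 4*c*c)) = 1/(c - 2*(32 - 16*c - 8*c + 4*c²)) = 1/(c - 2*(32 - 24*c + 4*c²)) = 1/(c + (-64 - 8*c² + 48*c)) = 1/(-64 - 8*c² + 49*c))
(-34694 - 3369*2)*(G + (r(130) - 1*(-16352))) = (-34694 - 3369*2)*(22306 + (1/(-64 - 8*130² + 49*130) - 1*(-16352))) = (-34694 - 6738)*(22306 + (1/(-64 - 8*16900 + 6370) + 16352)) = -41432*(22306 + (1/(-64 - 135200 + 6370) + 16352)) = -41432*(22306 + (1/(-128894) + 16352)) = -41432*(22306 + (-1/128894 + 16352)) = -41432*(22306 + 2107674687/128894) = -41432*4982784251/128894 = -103223358543716/64447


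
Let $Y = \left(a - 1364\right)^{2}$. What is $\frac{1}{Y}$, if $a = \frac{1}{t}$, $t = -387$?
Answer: $\frac{149769}{278645681161} \approx 5.3749 \cdot 10^{-7}$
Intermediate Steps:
$a = - \frac{1}{387}$ ($a = \frac{1}{-387} = - \frac{1}{387} \approx -0.002584$)
$Y = \frac{278645681161}{149769}$ ($Y = \left(- \frac{1}{387} - 1364\right)^{2} = \left(- \frac{527869}{387}\right)^{2} = \frac{278645681161}{149769} \approx 1.8605 \cdot 10^{6}$)
$\frac{1}{Y} = \frac{1}{\frac{278645681161}{149769}} = \frac{149769}{278645681161}$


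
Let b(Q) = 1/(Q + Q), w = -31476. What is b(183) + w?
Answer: -11520215/366 ≈ -31476.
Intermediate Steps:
b(Q) = 1/(2*Q)
b(183) + w = (½)/183 - 31476 = (½)*(1/183) - 31476 = 1/366 - 31476 = -11520215/366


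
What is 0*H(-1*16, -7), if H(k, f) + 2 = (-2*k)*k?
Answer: 0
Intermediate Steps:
H(k, f) = -2 - 2*k² (H(k, f) = -2 + (-2*k)*k = -2 - 2*k²)
0*H(-1*16, -7) = 0*(-2 - 2*(-1*16)²) = 0*(-2 - 2*(-16)²) = 0*(-2 - 2*256) = 0*(-2 - 512) = 0*(-514) = 0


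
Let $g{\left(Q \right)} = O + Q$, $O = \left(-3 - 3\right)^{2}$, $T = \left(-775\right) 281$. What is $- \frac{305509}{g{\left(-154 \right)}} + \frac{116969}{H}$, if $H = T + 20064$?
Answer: $\frac{60388687557}{23329898} \approx 2588.5$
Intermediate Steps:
$T = -217775$
$O = 36$ ($O = \left(-6\right)^{2} = 36$)
$g{\left(Q \right)} = 36 + Q$
$H = -197711$ ($H = -217775 + 20064 = -197711$)
$- \frac{305509}{g{\left(-154 \right)}} + \frac{116969}{H} = - \frac{305509}{36 - 154} + \frac{116969}{-197711} = - \frac{305509}{-118} + 116969 \left(- \frac{1}{197711}\right) = \left(-305509\right) \left(- \frac{1}{118}\right) - \frac{116969}{197711} = \frac{305509}{118} - \frac{116969}{197711} = \frac{60388687557}{23329898}$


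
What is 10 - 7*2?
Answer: -4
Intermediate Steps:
10 - 7*2 = 10 - 14 = -4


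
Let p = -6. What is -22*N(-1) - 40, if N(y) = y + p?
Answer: 114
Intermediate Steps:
N(y) = -6 + y (N(y) = y - 6 = -6 + y)
-22*N(-1) - 40 = -22*(-6 - 1) - 40 = -22*(-7) - 40 = 154 - 40 = 114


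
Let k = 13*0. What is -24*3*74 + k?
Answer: -5328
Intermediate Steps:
k = 0
-24*3*74 + k = -24*3*74 + 0 = -72*74 + 0 = -5328 + 0 = -5328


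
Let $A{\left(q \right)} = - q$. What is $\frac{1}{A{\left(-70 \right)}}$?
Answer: $\frac{1}{70} \approx 0.014286$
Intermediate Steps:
$\frac{1}{A{\left(-70 \right)}} = \frac{1}{\left(-1\right) \left(-70\right)} = \frac{1}{70}$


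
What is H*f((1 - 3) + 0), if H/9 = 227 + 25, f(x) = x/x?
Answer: 2268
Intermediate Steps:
f(x) = 1
H = 2268 (H = 9*(227 + 25) = 9*252 = 2268)
H*f((1 - 3) + 0) = 2268*1 = 2268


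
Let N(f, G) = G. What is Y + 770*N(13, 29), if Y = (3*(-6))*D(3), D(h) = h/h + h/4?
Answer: 44597/2 ≈ 22299.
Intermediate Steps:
D(h) = 1 + h/4 (D(h) = 1 + h*(¼) = 1 + h/4)
Y = -63/2 (Y = (3*(-6))*(1 + (¼)*3) = -18*(1 + ¾) = -18*7/4 = -63/2 ≈ -31.500)
Y + 770*N(13, 29) = -63/2 + 770*29 = -63/2 + 22330 = 44597/2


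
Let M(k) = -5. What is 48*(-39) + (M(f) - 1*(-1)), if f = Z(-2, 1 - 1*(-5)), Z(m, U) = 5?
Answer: -1876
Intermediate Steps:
f = 5
48*(-39) + (M(f) - 1*(-1)) = 48*(-39) + (-5 - 1*(-1)) = -1872 + (-5 + 1) = -1872 - 4 = -1876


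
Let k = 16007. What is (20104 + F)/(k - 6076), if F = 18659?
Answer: 38763/9931 ≈ 3.9032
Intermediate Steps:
(20104 + F)/(k - 6076) = (20104 + 18659)/(16007 - 6076) = 38763/9931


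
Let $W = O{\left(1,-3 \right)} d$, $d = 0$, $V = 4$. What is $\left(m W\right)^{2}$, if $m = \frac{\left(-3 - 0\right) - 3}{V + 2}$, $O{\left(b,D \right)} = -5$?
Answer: $0$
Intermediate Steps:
$m = -1$ ($m = \frac{\left(-3 - 0\right) - 3}{4 + 2} = \frac{\left(-3 + 0\right) - 3}{6} = \left(-3 - 3\right) \frac{1}{6} = \left(-6\right) \frac{1}{6} = -1$)
$W = 0$ ($W = \left(-5\right) 0 = 0$)
$\left(m W\right)^{2} = \left(\left(-1\right) 0\right)^{2} = 0^{2} = 0$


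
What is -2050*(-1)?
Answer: 2050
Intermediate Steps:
-2050*(-1) = -205*(-10) = 2050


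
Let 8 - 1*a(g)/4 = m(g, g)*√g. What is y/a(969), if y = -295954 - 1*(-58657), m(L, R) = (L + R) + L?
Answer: 474594/8188678817 + 689822379*√969/32754715268 ≈ 0.65564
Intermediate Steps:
m(L, R) = R + 2*L
y = -237297 (y = -295954 + 58657 = -237297)
a(g) = 32 - 12*g^(3/2) (a(g) = 32 - 4*(g + 2*g)*√g = 32 - 4*3*g*√g = 32 - 12*g^(3/2))
y/a(969) = -237297/(32 - 11628*√969)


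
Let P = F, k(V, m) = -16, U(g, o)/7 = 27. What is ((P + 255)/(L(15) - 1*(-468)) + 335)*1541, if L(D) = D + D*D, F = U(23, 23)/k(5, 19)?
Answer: 1951302037/3776 ≈ 5.1676e+5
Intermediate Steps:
U(g, o) = 189 (U(g, o) = 7*27 = 189)
F = -189/16 (F = 189/(-16) = 189*(-1/16) = -189/16 ≈ -11.813)
L(D) = D + D²
P = -189/16 ≈ -11.813
((P + 255)/(L(15) - 1*(-468)) + 335)*1541 = ((-189/16 + 255)/(15*(1 + 15) - 1*(-468)) + 335)*1541 = (3891/(16*(15*16 + 468)) + 335)*1541 = (3891/(16*(240 + 468)) + 335)*1541 = ((3891/16)/708 + 335)*1541 = ((3891/16)*(1/708) + 335)*1541 = (1297/3776 + 335)*1541 = (1266257/3776)*1541 = 1951302037/3776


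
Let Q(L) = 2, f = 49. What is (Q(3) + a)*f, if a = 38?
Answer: 1960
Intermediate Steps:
(Q(3) + a)*f = (2 + 38)*49 = 40*49 = 1960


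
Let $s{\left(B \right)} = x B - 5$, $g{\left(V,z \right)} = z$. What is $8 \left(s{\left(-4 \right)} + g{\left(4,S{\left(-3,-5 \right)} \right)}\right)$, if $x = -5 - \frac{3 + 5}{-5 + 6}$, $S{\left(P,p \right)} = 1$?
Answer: $384$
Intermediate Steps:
$x = -13$ ($x = -5 - \frac{8}{1} = -5 - 8 \cdot 1 = -5 - 8 = -13$)
$s{\left(B \right)} = -5 - 13 B$ ($s{\left(B \right)} = - 13 B - 5 = -5 - 13 B$)
$8 \left(s{\left(-4 \right)} + g{\left(4,S{\left(-3,-5 \right)} \right)}\right) = 8 \left(\left(-5 - -52\right) + 1\right) = 8 \left(\left(-5 + 52\right) + 1\right) = 8 \left(47 + 1\right) = 8 \cdot 48 = 384$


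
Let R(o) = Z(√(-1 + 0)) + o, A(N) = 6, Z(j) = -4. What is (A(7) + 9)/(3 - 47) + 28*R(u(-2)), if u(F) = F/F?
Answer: -3711/44 ≈ -84.341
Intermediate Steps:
u(F) = 1
R(o) = -4 + o
(A(7) + 9)/(3 - 47) + 28*R(u(-2)) = (6 + 9)/(3 - 47) + 28*(-4 + 1) = 15/(-44) + 28*(-3) = 15*(-1/44) - 84 = -15/44 - 84 = -3711/44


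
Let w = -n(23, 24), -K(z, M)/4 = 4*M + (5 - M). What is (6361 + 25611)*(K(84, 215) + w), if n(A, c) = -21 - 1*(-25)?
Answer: -83255088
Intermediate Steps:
n(A, c) = 4 (n(A, c) = -21 + 25 = 4)
K(z, M) = -20 - 12*M (K(z, M) = -4*(4*M + (5 - M)) = -4*(5 + 3*M) = -20 - 12*M)
w = -4 (w = -1*4 = -4)
(6361 + 25611)*(K(84, 215) + w) = (6361 + 25611)*((-20 - 12*215) - 4) = 31972*((-20 - 2580) - 4) = 31972*(-2600 - 4) = 31972*(-2604) = -83255088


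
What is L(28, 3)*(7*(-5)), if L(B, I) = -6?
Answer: 210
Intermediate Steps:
L(28, 3)*(7*(-5)) = -42*(-5) = -6*(-35) = 210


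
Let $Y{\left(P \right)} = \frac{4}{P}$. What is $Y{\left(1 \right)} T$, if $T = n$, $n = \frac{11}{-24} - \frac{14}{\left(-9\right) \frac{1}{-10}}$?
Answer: $- \frac{1153}{18} \approx -64.056$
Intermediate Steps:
$n = - \frac{1153}{72}$ ($n = 11 \left(- \frac{1}{24}\right) - \frac{14}{\left(-9\right) \left(- \frac{1}{10}\right)} = - \frac{11}{24} - \frac{14}{\frac{9}{10}} = - \frac{11}{24} - \frac{140}{9} = - \frac{1153}{72} \approx -16.014$)
$T = - \frac{1153}{72} \approx -16.014$
$Y{\left(1 \right)} T = \frac{4}{1} \left(- \frac{1153}{72}\right) = 4 \cdot 1 \left(- \frac{1153}{72}\right) = 4 \left(- \frac{1153}{72}\right) = - \frac{1153}{18}$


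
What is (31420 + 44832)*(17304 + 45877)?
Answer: 4817677612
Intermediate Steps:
(31420 + 44832)*(17304 + 45877) = 76252*63181 = 4817677612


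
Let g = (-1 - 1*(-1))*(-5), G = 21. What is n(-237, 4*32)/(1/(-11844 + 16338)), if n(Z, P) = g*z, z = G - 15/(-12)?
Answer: 0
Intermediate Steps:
g = 0 (g = (-1 + 1)*(-5) = 0*(-5) = 0)
z = 89/4 (z = 21 - 15/(-12) = 21 - 15*(-1)/12 = 21 - 1*(-5/4) = 21 + 5/4 = 89/4 ≈ 22.250)
n(Z, P) = 0 (n(Z, P) = 0*(89/4) = 0)
n(-237, 4*32)/(1/(-11844 + 16338)) = 0/(1/(-11844 + 16338)) = 0/(1/4494) = 0*4494 = 0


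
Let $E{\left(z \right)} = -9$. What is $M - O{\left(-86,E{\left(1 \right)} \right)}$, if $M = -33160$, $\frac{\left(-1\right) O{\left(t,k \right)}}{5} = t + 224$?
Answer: $-32470$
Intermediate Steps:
$O{\left(t,k \right)} = -1120 - 5 t$ ($O{\left(t,k \right)} = - 5 \left(t + 224\right) = - 5 \left(224 + t\right) = -1120 - 5 t$)
$M - O{\left(-86,E{\left(1 \right)} \right)} = -33160 - \left(-1120 - -430\right) = -33160 - \left(-1120 + 430\right) = -33160 - -690 = -33160 + 690 = -32470$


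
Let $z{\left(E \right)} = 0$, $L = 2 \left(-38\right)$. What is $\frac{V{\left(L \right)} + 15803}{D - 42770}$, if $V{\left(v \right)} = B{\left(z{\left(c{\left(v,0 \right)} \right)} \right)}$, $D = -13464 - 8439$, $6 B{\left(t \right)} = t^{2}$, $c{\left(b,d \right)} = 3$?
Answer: $- \frac{15803}{64673} \approx -0.24435$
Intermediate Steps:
$L = -76$
$B{\left(t \right)} = \frac{t^{2}}{6}$
$D = -21903$ ($D = -13464 - 8439 = -21903$)
$V{\left(v \right)} = 0$ ($V{\left(v \right)} = \frac{0^{2}}{6} = \frac{1}{6} \cdot 0 = 0$)
$\frac{V{\left(L \right)} + 15803}{D - 42770} = \frac{0 + 15803}{-21903 - 42770} = \frac{15803}{-64673} = 15803 \left(- \frac{1}{64673}\right) = - \frac{15803}{64673}$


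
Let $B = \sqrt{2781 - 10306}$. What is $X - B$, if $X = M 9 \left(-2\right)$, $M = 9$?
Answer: $-162 - 5 i \sqrt{301} \approx -162.0 - 86.747 i$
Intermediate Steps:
$B = 5 i \sqrt{301}$ ($B = \sqrt{-7525} = 5 i \sqrt{301} \approx 86.747 i$)
$X = -162$ ($X = 9 \cdot 9 \left(-2\right) = 81 \left(-2\right) = -162$)
$X - B = -162 - 5 i \sqrt{301}$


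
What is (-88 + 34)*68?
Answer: -3672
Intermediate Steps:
(-88 + 34)*68 = -54*68 = -3672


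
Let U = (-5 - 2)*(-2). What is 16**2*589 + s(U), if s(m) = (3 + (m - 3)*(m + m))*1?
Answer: 151095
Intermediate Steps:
U = 14 (U = -7*(-2) = 14)
s(m) = 3 + 2*m*(-3 + m) (s(m) = (3 + (-3 + m)*(2*m))*1 = (3 + 2*m*(-3 + m))*1 = 3 + 2*m*(-3 + m))
16**2*589 + s(U) = 16**2*589 + (3 - 6*14 + 2*14**2) = 256*589 + (3 - 84 + 2*196) = 150784 + (3 - 84 + 392) = 150784 + 311 = 151095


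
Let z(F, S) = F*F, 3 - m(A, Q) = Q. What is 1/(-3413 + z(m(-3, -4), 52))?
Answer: -1/3364 ≈ -0.00029727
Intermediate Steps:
m(A, Q) = 3 - Q
z(F, S) = F²
1/(-3413 + z(m(-3, -4), 52)) = 1/(-3413 + (3 - 1*(-4))²) = 1/(-3413 + (3 + 4)²) = 1/(-3413 + 7²) = 1/(-3413 + 49) = 1/(-3364) = -1/3364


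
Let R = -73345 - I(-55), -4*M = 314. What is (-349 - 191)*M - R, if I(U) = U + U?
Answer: 115625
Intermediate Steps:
I(U) = 2*U
M = -157/2 (M = -¼*314 = -157/2 ≈ -78.500)
R = -73235 (R = -73345 - 2*(-55) = -73345 - 1*(-110) = -73345 + 110 = -73235)
(-349 - 191)*M - R = (-349 - 191)*(-157/2) - 1*(-73235) = -540*(-157/2) + 73235 = 42390 + 73235 = 115625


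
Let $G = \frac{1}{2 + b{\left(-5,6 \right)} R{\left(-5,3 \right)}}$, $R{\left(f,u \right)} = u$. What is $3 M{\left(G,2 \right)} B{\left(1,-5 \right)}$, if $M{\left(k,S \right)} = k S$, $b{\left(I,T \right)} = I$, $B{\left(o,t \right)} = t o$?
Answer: $\frac{30}{13} \approx 2.3077$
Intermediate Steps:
$B{\left(o,t \right)} = o t$
$G = - \frac{1}{13}$ ($G = \frac{1}{2 - 15} = \frac{1}{-13} = - \frac{1}{13} \approx -0.076923$)
$M{\left(k,S \right)} = S k$
$3 M{\left(G,2 \right)} B{\left(1,-5 \right)} = 3 \cdot 2 \left(- \frac{1}{13}\right) 1 \left(-5\right) = 3 \left(- \frac{2}{13}\right) \left(-5\right) = \left(- \frac{6}{13}\right) \left(-5\right) = \frac{30}{13}$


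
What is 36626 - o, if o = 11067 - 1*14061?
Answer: 39620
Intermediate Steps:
o = -2994 (o = 11067 - 14061 = -2994)
36626 - o = 36626 - 1*(-2994) = 36626 + 2994 = 39620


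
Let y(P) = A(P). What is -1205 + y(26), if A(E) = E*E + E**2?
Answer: 147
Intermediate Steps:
A(E) = 2*E**2 (A(E) = E**2 + E**2 = 2*E**2)
y(P) = 2*P**2
-1205 + y(26) = -1205 + 2*26**2 = -1205 + 2*676 = -1205 + 1352 = 147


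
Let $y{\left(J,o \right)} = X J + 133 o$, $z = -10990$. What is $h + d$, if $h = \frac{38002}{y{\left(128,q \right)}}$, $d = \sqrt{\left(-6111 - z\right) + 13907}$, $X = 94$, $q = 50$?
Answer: $\frac{19001}{9341} + \sqrt{18786} \approx 139.1$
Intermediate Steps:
$y{\left(J,o \right)} = 94 J + 133 o$
$d = \sqrt{18786}$ ($d = \sqrt{\left(-6111 - -10990\right) + 13907} = \sqrt{\left(-6111 + 10990\right) + 13907} = \sqrt{4879 + 13907} = \sqrt{18786} \approx 137.06$)
$h = \frac{19001}{9341}$ ($h = \frac{38002}{94 \cdot 128 + 133 \cdot 50} = \frac{38002}{12032 + 6650} = \frac{38002}{18682} = 38002 \cdot \frac{1}{18682} = \frac{19001}{9341} \approx 2.0341$)
$h + d = \frac{19001}{9341} + \sqrt{18786}$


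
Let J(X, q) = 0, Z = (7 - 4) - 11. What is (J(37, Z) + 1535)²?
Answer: 2356225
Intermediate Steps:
Z = -8 (Z = 3 - 11 = -8)
(J(37, Z) + 1535)² = (0 + 1535)² = 1535² = 2356225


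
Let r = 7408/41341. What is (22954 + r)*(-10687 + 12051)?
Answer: 1294366056808/41341 ≈ 3.1310e+7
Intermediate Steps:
r = 7408/41341 (r = 7408*(1/41341) = 7408/41341 ≈ 0.17919)
(22954 + r)*(-10687 + 12051) = (22954 + 7408/41341)*(-10687 + 12051) = (948948722/41341)*1364 = 1294366056808/41341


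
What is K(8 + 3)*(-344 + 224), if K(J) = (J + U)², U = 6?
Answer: -34680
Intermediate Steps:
K(J) = (6 + J)² (K(J) = (J + 6)² = (6 + J)²)
K(8 + 3)*(-344 + 224) = (6 + (8 + 3))²*(-344 + 224) = (6 + 11)²*(-120) = 17²*(-120) = 289*(-120) = -34680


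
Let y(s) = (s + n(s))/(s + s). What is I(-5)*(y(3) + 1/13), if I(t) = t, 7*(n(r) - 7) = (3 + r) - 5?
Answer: -4825/546 ≈ -8.8370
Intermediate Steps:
n(r) = 47/7 + r/7 (n(r) = 7 + ((3 + r) - 5)/7 = 7 + (-2 + r)/7 = 7 + (-2/7 + r/7) = 47/7 + r/7)
y(s) = (47/7 + 8*s/7)/(2*s) (y(s) = (s + (47/7 + s/7))/(s + s) = (47/7 + 8*s/7)/((2*s)) = (47/7 + 8*s/7)*(1/(2*s)) = (47/7 + 8*s/7)/(2*s))
I(-5)*(y(3) + 1/13) = -5*((1/14)*(47 + 8*3)/3 + 1/13) = -5*((1/14)*(⅓)*(47 + 24) + 1*(1/13)) = -5*((1/14)*(⅓)*71 + 1/13) = -5*(71/42 + 1/13) = -5*965/546 = -4825/546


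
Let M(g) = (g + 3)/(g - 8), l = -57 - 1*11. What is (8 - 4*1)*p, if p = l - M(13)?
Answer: -1424/5 ≈ -284.80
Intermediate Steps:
l = -68 (l = -57 - 11 = -68)
M(g) = (3 + g)/(-8 + g)
p = -356/5 (p = -68 - (3 + 13)/(-8 + 13) = -68 - 16/5 = -356/5 ≈ -71.200)
(8 - 4*1)*p = (8 - 4*1)*(-356/5) = (8 - 4)*(-356/5) = 4*(-356/5) = -1424/5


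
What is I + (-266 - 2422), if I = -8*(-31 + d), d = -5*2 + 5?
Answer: -2400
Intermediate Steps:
d = -5 (d = -10 + 5 = -5)
I = 288 (I = -8*(-31 - 5) = -8*(-36) = 288)
I + (-266 - 2422) = 288 + (-266 - 2422) = 288 - 2688 = -2400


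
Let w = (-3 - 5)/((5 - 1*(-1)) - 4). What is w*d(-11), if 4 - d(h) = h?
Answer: -60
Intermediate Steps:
d(h) = 4 - h
w = -4 (w = -8/((5 + 1) - 4) = -8/(6 - 4) = -8/2 = -8*1/2 = -4)
w*d(-11) = -4*(4 - 1*(-11)) = -4*(4 + 11) = -4*15 = -60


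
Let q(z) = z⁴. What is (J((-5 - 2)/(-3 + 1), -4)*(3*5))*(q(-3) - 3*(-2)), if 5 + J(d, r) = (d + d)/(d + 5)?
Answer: -92655/17 ≈ -5450.3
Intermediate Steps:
J(d, r) = -5 + 2*d/(5 + d) (J(d, r) = -5 + (d + d)/(d + 5) = -5 + (2*d)/(5 + d) = -5 + 2*d/(5 + d))
(J((-5 - 2)/(-3 + 1), -4)*(3*5))*(q(-3) - 3*(-2)) = (((-25 - 3*(-5 - 2)/(-3 + 1))/(5 + (-5 - 2)/(-3 + 1)))*(3*5))*((-3)⁴ - 3*(-2)) = (((-25 - (-21)/(-2))/(5 - 7/(-2)))*15)*(81 + 6) = (((-25 - (-21)*(-1)/2)/(5 - 7*(-½)))*15)*87 = (((-25 - 3*7/2)/(5 + 7/2))*15)*87 = (((-25 - 21/2)/(17/2))*15)*87 = (((2/17)*(-71/2))*15)*87 = -71/17*15*87 = -1065/17*87 = -92655/17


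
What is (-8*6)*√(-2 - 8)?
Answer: -48*I*√10 ≈ -151.79*I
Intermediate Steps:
(-8*6)*√(-2 - 8) = -48*I*√10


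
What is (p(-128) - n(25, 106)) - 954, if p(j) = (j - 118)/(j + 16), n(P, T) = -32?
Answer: -51509/56 ≈ -919.80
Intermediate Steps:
p(j) = (-118 + j)/(16 + j)
(p(-128) - n(25, 106)) - 954 = ((-118 - 128)/(16 - 128) - 1*(-32)) - 954 = (-246/(-112) + 32) - 954 = (-1/112*(-246) + 32) - 954 = (123/56 + 32) - 954 = 1915/56 - 954 = -51509/56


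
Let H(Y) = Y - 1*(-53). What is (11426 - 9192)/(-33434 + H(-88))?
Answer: -2234/33469 ≈ -0.066748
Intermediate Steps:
H(Y) = 53 + Y (H(Y) = Y + 53 = 53 + Y)
(11426 - 9192)/(-33434 + H(-88)) = (11426 - 9192)/(-33434 + (53 - 88)) = 2234/(-33434 - 35) = 2234/(-33469) = 2234*(-1/33469) = -2234/33469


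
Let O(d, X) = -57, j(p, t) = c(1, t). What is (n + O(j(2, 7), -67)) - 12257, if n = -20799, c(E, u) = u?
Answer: -33113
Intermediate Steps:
j(p, t) = t
(n + O(j(2, 7), -67)) - 12257 = (-20799 - 57) - 12257 = -20856 - 12257 = -33113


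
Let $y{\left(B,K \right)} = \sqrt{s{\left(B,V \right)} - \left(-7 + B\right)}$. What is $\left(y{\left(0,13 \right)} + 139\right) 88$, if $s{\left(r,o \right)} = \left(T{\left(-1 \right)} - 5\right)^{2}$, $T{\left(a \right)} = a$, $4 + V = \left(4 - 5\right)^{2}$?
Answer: $12232 + 88 \sqrt{43} \approx 12809.0$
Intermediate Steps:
$V = -3$ ($V = -4 + \left(4 - 5\right)^{2} = -4 + \left(-1\right)^{2} = -4 + 1 = -3$)
$s{\left(r,o \right)} = 36$ ($s{\left(r,o \right)} = \left(-1 - 5\right)^{2} = \left(-6\right)^{2} = 36$)
$y{\left(B,K \right)} = \sqrt{43 - B}$ ($y{\left(B,K \right)} = \sqrt{36 - \left(-7 + B\right)} = \sqrt{43 - B}$)
$\left(y{\left(0,13 \right)} + 139\right) 88 = \left(\sqrt{43 - 0} + 139\right) 88 = \left(\sqrt{43 + 0} + 139\right) 88 = \left(\sqrt{43} + 139\right) 88 = \left(139 + \sqrt{43}\right) 88 = 12232 + 88 \sqrt{43}$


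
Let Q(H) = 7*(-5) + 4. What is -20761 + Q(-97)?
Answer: -20792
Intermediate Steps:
Q(H) = -31 (Q(H) = -35 + 4 = -31)
-20761 + Q(-97) = -20761 - 31 = -20792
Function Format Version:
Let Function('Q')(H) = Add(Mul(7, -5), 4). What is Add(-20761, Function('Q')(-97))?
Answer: -20792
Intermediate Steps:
Function('Q')(H) = -31 (Function('Q')(H) = Add(-35, 4) = -31)
Add(-20761, Function('Q')(-97)) = Add(-20761, -31) = -20792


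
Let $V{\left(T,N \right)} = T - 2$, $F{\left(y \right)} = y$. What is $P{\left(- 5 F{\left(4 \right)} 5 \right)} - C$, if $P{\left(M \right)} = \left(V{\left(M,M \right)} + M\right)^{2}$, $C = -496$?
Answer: $41300$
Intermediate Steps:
$V{\left(T,N \right)} = -2 + T$ ($V{\left(T,N \right)} = T - 2 = -2 + T$)
$P{\left(M \right)} = \left(-2 + 2 M\right)^{2}$ ($P{\left(M \right)} = \left(\left(-2 + M\right) + M\right)^{2} = \left(-2 + 2 M\right)^{2}$)
$P{\left(- 5 F{\left(4 \right)} 5 \right)} - C = 4 \left(-1 + \left(-5\right) 4 \cdot 5\right)^{2} - -496 = 4 \left(-1 - 100\right)^{2} + 496 = 4 \left(-101\right)^{2} + 496 = 4 \cdot 10201 + 496 = 40804 + 496 = 41300$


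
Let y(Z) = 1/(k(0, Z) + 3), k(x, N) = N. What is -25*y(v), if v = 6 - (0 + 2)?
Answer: -25/7 ≈ -3.5714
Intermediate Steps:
v = 4 (v = 6 - 1*2 = 6 - 2 = 4)
y(Z) = 1/(3 + Z) (y(Z) = 1/(Z + 3) = 1/(3 + Z))
-25*y(v) = -25/(3 + 4) = -25/7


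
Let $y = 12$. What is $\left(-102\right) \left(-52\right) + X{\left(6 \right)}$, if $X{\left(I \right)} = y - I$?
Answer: $5310$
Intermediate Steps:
$X{\left(I \right)} = 12 - I$
$\left(-102\right) \left(-52\right) + X{\left(6 \right)} = \left(-102\right) \left(-52\right) + \left(12 - 6\right) = 5304 + \left(12 - 6\right) = 5304 + 6 = 5310$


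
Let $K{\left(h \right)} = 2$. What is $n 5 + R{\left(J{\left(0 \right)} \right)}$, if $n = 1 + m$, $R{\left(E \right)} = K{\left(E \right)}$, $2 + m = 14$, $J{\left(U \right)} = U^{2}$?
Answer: $67$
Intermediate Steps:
$m = 12$ ($m = -2 + 14 = 12$)
$R{\left(E \right)} = 2$
$n = 13$ ($n = 1 + 12 = 13$)
$n 5 + R{\left(J{\left(0 \right)} \right)} = 13 \cdot 5 + 2 = 65 + 2 = 67$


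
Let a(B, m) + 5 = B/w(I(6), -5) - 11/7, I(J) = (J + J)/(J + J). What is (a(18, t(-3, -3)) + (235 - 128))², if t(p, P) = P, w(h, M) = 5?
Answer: 13256881/1225 ≈ 10822.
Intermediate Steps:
I(J) = 1 (I(J) = (2*J)/((2*J)) = (2*J)*(1/(2*J)) = 1)
a(B, m) = -46/7 + B/5 (a(B, m) = -5 + (B/5 - 11/7) = -5 + (-11/7 + B/5) = -46/7 + B/5)
(a(18, t(-3, -3)) + (235 - 128))² = ((-46/7 + (⅕)*18) + (235 - 128))² = ((-46/7 + 18/5) + 107)² = (-104/35 + 107)² = (3641/35)² = 13256881/1225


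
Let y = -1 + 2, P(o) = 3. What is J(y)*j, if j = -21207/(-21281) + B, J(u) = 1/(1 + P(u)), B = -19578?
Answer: -416618211/85124 ≈ -4894.3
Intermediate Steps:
y = 1
J(u) = ¼ (J(u) = 1/(1 + 3) = 1/4 = ¼)
j = -416618211/21281 (j = -21207/(-21281) - 19578 = -21207*(-1/21281) - 19578 = 21207/21281 - 19578 = -416618211/21281 ≈ -19577.)
J(y)*j = (¼)*(-416618211/21281) = -416618211/85124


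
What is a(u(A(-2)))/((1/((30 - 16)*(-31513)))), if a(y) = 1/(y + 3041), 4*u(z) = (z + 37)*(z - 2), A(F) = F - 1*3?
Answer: -441182/2985 ≈ -147.80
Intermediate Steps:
A(F) = -3 + F (A(F) = F - 3 = -3 + F)
u(z) = (-2 + z)*(37 + z)/4 (u(z) = ((z + 37)*(z - 2))/4 = ((37 + z)*(-2 + z))/4 = ((-2 + z)*(37 + z))/4 = (-2 + z)*(37 + z)/4)
a(y) = 1/(3041 + y)
a(u(A(-2)))/((1/((30 - 16)*(-31513)))) = 1/((3041 + (-37/2 + (-3 - 2)²/4 + 35*(-3 - 2)/4))*((1/((30 - 16)*(-31513))))) = 1/((3041 + (-37/2 + (¼)*(-5)² + (35/4)*(-5)))*((-1/31513/14))) = 1/((3041 + (-37/2 + (¼)*25 - 175/4))*(((1/14)*(-1/31513)))) = 1/((3041 + (-37/2 + 25/4 - 175/4))*(-1/441182)) = -441182/(3041 - 56) = -441182/2985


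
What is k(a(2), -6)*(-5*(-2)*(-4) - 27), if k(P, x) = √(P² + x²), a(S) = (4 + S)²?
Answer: -402*√37 ≈ -2445.3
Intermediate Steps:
k(a(2), -6)*(-5*(-2)*(-4) - 27) = √(((4 + 2)²)² + (-6)²)*(-5*(-2)*(-4) - 27) = √((6²)² + 36)*(10*(-4) - 27) = √(36² + 36)*(-40 - 27) = √(1296 + 36)*(-67) = √1332*(-67) = (6*√37)*(-67) = -402*√37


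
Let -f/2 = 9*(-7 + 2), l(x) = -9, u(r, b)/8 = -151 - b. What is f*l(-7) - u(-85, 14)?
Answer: 510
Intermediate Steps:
u(r, b) = -1208 - 8*b (u(r, b) = 8*(-151 - b) = -1208 - 8*b)
f = 90 (f = -18*(-7 + 2) = -18*(-5) = -2*(-45) = 90)
f*l(-7) - u(-85, 14) = 90*(-9) - (-1208 - 8*14) = -810 - (-1208 - 112) = -810 - 1*(-1320) = -810 + 1320 = 510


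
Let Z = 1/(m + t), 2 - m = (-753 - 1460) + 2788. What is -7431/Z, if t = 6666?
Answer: -45277083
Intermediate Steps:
m = -573 (m = 2 - ((-753 - 1460) + 2788) = 2 - (-2213 + 2788) = 2 - 1*575 = 2 - 575 = -573)
Z = 1/6093 (Z = 1/(-573 + 6666) = 1/6093 ≈ 0.00016412)
-7431/Z = -7431/1/6093 = -7431*6093 = -45277083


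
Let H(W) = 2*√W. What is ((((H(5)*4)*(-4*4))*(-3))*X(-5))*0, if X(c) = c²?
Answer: 0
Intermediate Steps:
((((H(5)*4)*(-4*4))*(-3))*X(-5))*0 = (((((2*√5)*4)*(-4*4))*(-3))*(-5)²)*0 = ((((8*√5)*(-16))*(-3))*25)*0 = ((-128*√5*(-3))*25)*0 = ((384*√5)*25)*0 = (9600*√5)*0 = 0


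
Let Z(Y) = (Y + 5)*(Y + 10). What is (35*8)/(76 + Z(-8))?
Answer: 4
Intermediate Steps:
Z(Y) = (5 + Y)*(10 + Y)
(35*8)/(76 + Z(-8)) = (35*8)/(76 + (50 + (-8)**2 + 15*(-8))) = 280/(76 + (50 + 64 - 120)) = 280/(76 - 6) = 280/70 = 280*(1/70) = 4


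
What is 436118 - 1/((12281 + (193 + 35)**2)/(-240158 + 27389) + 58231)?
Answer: 5403365677961363/12389687374 ≈ 4.3612e+5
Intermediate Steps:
436118 - 1/((12281 + (193 + 35)**2)/(-240158 + 27389) + 58231) = 436118 - 1/((12281 + 228**2)/(-212769) + 58231) = 436118 - 1/((12281 + 51984)*(-1/212769) + 58231) = 436118 - 1/(64265*(-1/212769) + 58231) = 436118 - 1/(-64265/212769 + 58231) = 436118 - 1/12389687374/212769 = 436118 - 1*212769/12389687374 = 436118 - 212769/12389687374 = 5403365677961363/12389687374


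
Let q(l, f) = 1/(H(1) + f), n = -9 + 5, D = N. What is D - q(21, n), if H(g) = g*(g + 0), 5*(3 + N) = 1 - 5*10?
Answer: -187/15 ≈ -12.467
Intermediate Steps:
N = -64/5 (N = -3 + (1 - 5*10)/5 = -3 + (1 - 50)/5 = -3 + (⅕)*(-49) = -3 - 49/5 = -64/5 ≈ -12.800)
H(g) = g² (H(g) = g*g = g²)
D = -64/5 ≈ -12.800
n = -4
q(l, f) = 1/(1 + f) (q(l, f) = 1/(1² + f) = 1/(1 + f))
D - q(21, n) = -64/5 - 1/(1 - 4) = -64/5 - 1/(-3) = -64/5 - 1*(-⅓) = -64/5 + ⅓ = -187/15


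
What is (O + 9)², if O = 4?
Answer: 169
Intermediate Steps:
(O + 9)² = (4 + 9)² = 13² = 169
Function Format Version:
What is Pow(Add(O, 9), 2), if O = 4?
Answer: 169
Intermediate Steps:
Pow(Add(O, 9), 2) = Pow(Add(4, 9), 2) = Pow(13, 2) = 169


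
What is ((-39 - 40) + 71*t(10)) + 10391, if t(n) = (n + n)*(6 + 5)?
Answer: 25932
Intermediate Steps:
t(n) = 22*n (t(n) = (2*n)*11 = 22*n)
((-39 - 40) + 71*t(10)) + 10391 = ((-39 - 40) + 71*(22*10)) + 10391 = (-79 + 71*220) + 10391 = (-79 + 15620) + 10391 = 15541 + 10391 = 25932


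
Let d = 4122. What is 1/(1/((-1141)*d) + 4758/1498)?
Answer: 71891802/228345241 ≈ 0.31484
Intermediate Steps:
1/(1/((-1141)*d) + 4758/1498) = 1/(1/(-1141*4122) + 4758/1498) = 1/(-1/1141*1/4122 + 4758*(1/1498)) = 1/(-1/4703202 + 2379/749) = 1/(228345241/71891802) = 71891802/228345241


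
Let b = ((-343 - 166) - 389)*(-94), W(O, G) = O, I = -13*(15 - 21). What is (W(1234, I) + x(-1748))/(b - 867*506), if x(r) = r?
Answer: 257/177145 ≈ 0.0014508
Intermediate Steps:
I = 78 (I = -13*(-6) = 78)
b = 84412 (b = (-509 - 389)*(-94) = -898*(-94) = 84412)
(W(1234, I) + x(-1748))/(b - 867*506) = (1234 - 1748)/(84412 - 867*506) = -514/(84412 - 438702) = -514/(-354290) = -514*(-1/354290) = 257/177145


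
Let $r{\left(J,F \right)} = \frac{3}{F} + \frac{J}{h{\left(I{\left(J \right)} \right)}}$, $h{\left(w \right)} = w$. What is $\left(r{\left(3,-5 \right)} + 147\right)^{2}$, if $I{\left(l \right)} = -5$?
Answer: $\frac{531441}{25} \approx 21258.0$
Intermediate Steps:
$r{\left(J,F \right)} = \frac{3}{F} - \frac{J}{5}$ ($r{\left(J,F \right)} = \frac{3}{F} + \frac{J}{-5} = \frac{3}{F} + J \left(- \frac{1}{5}\right) = \frac{3}{F} - \frac{J}{5}$)
$\left(r{\left(3,-5 \right)} + 147\right)^{2} = \left(\left(\frac{3}{-5} - \frac{3}{5}\right) + 147\right)^{2} = \left(\left(3 \left(- \frac{1}{5}\right) - \frac{3}{5}\right) + 147\right)^{2} = \left(\left(- \frac{3}{5} - \frac{3}{5}\right) + 147\right)^{2} = \left(- \frac{6}{5} + 147\right)^{2} = \left(\frac{729}{5}\right)^{2} = \frac{531441}{25}$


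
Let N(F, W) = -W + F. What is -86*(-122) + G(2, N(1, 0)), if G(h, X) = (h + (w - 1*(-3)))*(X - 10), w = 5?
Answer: 10402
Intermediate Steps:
N(F, W) = F - W
G(h, X) = (-10 + X)*(8 + h) (G(h, X) = (h + (5 - 1*(-3)))*(X - 10) = (h + (5 + 3))*(-10 + X) = (h + 8)*(-10 + X) = (8 + h)*(-10 + X) = (-10 + X)*(8 + h))
-86*(-122) + G(2, N(1, 0)) = -86*(-122) + (-80 - 10*2 + 8*(1 - 1*0) + (1 - 1*0)*2) = 10492 + (-80 - 20 + 8*(1 + 0) + (1 + 0)*2) = 10492 + (-80 - 20 + 8*1 + 1*2) = 10492 + (-80 - 20 + 8 + 2) = 10492 - 90 = 10402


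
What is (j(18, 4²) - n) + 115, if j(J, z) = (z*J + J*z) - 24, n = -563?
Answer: 1230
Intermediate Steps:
j(J, z) = -24 + 2*J*z (j(J, z) = (J*z + J*z) - 24 = 2*J*z - 24 = -24 + 2*J*z)
(j(18, 4²) - n) + 115 = ((-24 + 2*18*4²) - 1*(-563)) + 115 = ((-24 + 2*18*16) + 563) + 115 = ((-24 + 576) + 563) + 115 = (552 + 563) + 115 = 1115 + 115 = 1230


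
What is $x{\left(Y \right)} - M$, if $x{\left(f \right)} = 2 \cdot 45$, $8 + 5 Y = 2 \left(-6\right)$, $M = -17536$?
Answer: $17626$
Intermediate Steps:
$Y = -4$ ($Y = - \frac{8}{5} + \frac{2 \left(-6\right)}{5} = - \frac{8}{5} + \frac{1}{5} \left(-12\right) = - \frac{8}{5} - \frac{12}{5} = -4$)
$x{\left(f \right)} = 90$
$x{\left(Y \right)} - M = 90 - -17536 = 90 + 17536 = 17626$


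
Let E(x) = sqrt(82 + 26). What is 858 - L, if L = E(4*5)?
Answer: 858 - 6*sqrt(3) ≈ 847.61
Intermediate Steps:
E(x) = 6*sqrt(3) (E(x) = sqrt(108) = 6*sqrt(3))
L = 6*sqrt(3) ≈ 10.392
858 - L = 858 - 6*sqrt(3)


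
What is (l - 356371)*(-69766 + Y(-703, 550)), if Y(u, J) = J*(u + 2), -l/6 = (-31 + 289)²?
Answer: 344107343580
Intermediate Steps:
l = -399384 (l = -6*(-31 + 289)² = -6*258² = -6*66564 = -399384)
Y(u, J) = J*(2 + u)
(l - 356371)*(-69766 + Y(-703, 550)) = (-399384 - 356371)*(-69766 + 550*(2 - 703)) = -755755*(-69766 + 550*(-701)) = -755755*(-69766 - 385550) = -755755*(-455316) = 344107343580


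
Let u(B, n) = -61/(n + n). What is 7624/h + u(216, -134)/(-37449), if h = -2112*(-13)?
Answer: 797034587/2870390952 ≈ 0.27767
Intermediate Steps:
u(B, n) = -61/(2*n) (u(B, n) = -61*1/(2*n) = -61/(2*n))
h = 27456
7624/h + u(216, -134)/(-37449) = 7624/27456 - 61/2/(-134)/(-37449) = 7624*(1/27456) - 61/2*(-1/134)*(-1/37449) = 953/3432 + (61/268)*(-1/37449) = 953/3432 - 61/10036332 = 797034587/2870390952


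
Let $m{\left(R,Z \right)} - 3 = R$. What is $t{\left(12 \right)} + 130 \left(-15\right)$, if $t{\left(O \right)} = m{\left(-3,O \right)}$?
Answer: $-1950$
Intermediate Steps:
$m{\left(R,Z \right)} = 3 + R$
$t{\left(O \right)} = 0$ ($t{\left(O \right)} = 3 - 3 = 0$)
$t{\left(12 \right)} + 130 \left(-15\right) = 0 + 130 \left(-15\right) = 0 - 1950 = -1950$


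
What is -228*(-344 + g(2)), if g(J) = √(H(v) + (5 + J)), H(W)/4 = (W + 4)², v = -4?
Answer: 78432 - 228*√7 ≈ 77829.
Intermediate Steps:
H(W) = 4*(4 + W)² (H(W) = 4*(W + 4)² = 4*(4 + W)²)
g(J) = √(5 + J) (g(J) = √(4*(4 - 4)² + (5 + J)) = √(4*0² + (5 + J)) = √(4*0 + (5 + J)) = √(0 + (5 + J)) = √(5 + J))
-228*(-344 + g(2)) = -228*(-344 + √(5 + 2)) = -228*(-344 + √7) = 78432 - 228*√7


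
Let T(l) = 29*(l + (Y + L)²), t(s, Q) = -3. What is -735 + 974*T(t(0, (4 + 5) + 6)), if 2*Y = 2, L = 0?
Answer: -57227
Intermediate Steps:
Y = 1 (Y = (½)*2 = 1)
T(l) = 29 + 29*l (T(l) = 29*(l + (1 + 0)²) = 29*(l + 1²) = 29*(l + 1) = 29*(1 + l) = 29 + 29*l)
-735 + 974*T(t(0, (4 + 5) + 6)) = -735 + 974*(29 + 29*(-3)) = -735 + 974*(29 - 87) = -735 + 974*(-58) = -735 - 56492 = -57227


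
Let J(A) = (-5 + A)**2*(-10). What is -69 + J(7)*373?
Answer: -14989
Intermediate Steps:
J(A) = -10*(-5 + A)**2
-69 + J(7)*373 = -69 - 10*(-5 + 7)**2*373 = -69 - 10*2**2*373 = -69 - 10*4*373 = -69 - 40*373 = -69 - 14920 = -14989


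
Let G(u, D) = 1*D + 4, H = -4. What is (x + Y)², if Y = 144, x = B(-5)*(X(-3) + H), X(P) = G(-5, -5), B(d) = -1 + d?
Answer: 30276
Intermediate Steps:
G(u, D) = 4 + D (G(u, D) = D + 4 = 4 + D)
X(P) = -1 (X(P) = 4 - 5 = -1)
x = 30 (x = (-1 - 5)*(-1 - 4) = -6*(-5) = 30)
(x + Y)² = (30 + 144)² = 174² = 30276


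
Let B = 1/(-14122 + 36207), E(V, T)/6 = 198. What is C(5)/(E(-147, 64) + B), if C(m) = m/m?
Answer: 22085/26236981 ≈ 0.00084175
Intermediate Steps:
E(V, T) = 1188 (E(V, T) = 6*198 = 1188)
B = 1/22085 ≈ 4.5280e-5
C(m) = 1
C(5)/(E(-147, 64) + B) = 1/(1188 + 1/22085) = 1/(26236981/22085) = (22085/26236981)*1 = 22085/26236981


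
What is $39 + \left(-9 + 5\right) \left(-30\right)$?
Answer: $159$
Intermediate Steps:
$39 + \left(-9 + 5\right) \left(-30\right) = 39 - -120 = 39 + 120 = 159$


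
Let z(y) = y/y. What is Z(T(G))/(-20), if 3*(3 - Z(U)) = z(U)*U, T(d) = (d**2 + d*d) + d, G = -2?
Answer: -1/20 ≈ -0.050000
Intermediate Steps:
T(d) = d + 2*d**2 (T(d) = (d**2 + d**2) + d = 2*d**2 + d = d + 2*d**2)
z(y) = 1
Z(U) = 3 - U/3
Z(T(G))/(-20) = (3 - (-2)*(1 + 2*(-2))/3)/(-20) = (3 - (-2)*(1 - 4)/3)*(-1/20) = (3 - (-2)*(-3)/3)*(-1/20) = (3 - 1/3*6)*(-1/20) = (3 - 2)*(-1/20) = 1*(-1/20) = -1/20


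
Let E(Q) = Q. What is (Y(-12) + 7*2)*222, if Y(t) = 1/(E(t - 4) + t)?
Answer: 43401/14 ≈ 3100.1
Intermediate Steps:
Y(t) = 1/(-4 + 2*t) (Y(t) = 1/((t - 4) + t) = 1/((-4 + t) + t) = 1/(-4 + 2*t))
(Y(-12) + 7*2)*222 = (1/(2*(-2 - 12)) + 7*2)*222 = ((½)/(-14) + 14)*222 = ((½)*(-1/14) + 14)*222 = (-1/28 + 14)*222 = (391/28)*222 = 43401/14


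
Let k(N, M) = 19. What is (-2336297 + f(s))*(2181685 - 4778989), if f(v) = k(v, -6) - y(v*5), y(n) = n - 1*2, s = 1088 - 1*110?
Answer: 6080719816464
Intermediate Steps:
s = 978 (s = 1088 - 110 = 978)
y(n) = -2 + n (y(n) = n - 2 = -2 + n)
f(v) = 21 - 5*v (f(v) = 19 - (-2 + v*5) = 19 - (-2 + 5*v) = 19 + (2 - 5*v) = 21 - 5*v)
(-2336297 + f(s))*(2181685 - 4778989) = (-2336297 + (21 - 5*978))*(2181685 - 4778989) = (-2336297 + (21 - 4890))*(-2597304) = (-2336297 - 4869)*(-2597304) = -2341166*(-2597304) = 6080719816464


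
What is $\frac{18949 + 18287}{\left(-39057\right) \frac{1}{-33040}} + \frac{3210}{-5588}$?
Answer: $\frac{1145777493625}{36375086} \approx 31499.0$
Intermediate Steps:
$\frac{18949 + 18287}{\left(-39057\right) \frac{1}{-33040}} + \frac{3210}{-5588} = \frac{37236}{\left(-39057\right) \left(- \frac{1}{33040}\right)} + 3210 \left(- \frac{1}{5588}\right) = \frac{37236}{\frac{39057}{33040}} - \frac{1605}{2794} = 37236 \cdot \frac{33040}{39057} - \frac{1605}{2794} = \frac{410092480}{13019} - \frac{1605}{2794} = \frac{1145777493625}{36375086}$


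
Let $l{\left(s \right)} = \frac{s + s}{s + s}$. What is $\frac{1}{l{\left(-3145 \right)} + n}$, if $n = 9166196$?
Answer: $\frac{1}{9166197} \approx 1.091 \cdot 10^{-7}$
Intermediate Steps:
$l{\left(s \right)} = 1$ ($l{\left(s \right)} = \frac{2 s}{2 s} = 2 s \frac{1}{2 s} = 1$)
$\frac{1}{l{\left(-3145 \right)} + n} = \frac{1}{1 + 9166196} = \frac{1}{9166197}$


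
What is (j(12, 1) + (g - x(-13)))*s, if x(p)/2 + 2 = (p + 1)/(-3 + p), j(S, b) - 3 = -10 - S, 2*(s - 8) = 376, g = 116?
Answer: 19502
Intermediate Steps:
s = 196 (s = 8 + (½)*376 = 8 + 188 = 196)
j(S, b) = -7 - S (j(S, b) = 3 + (-10 - S) = -7 - S)
x(p) = -4 + 2*(1 + p)/(-3 + p) (x(p) = -4 + 2*((p + 1)/(-3 + p)) = -4 + 2*((1 + p)/(-3 + p)) = -4 + 2*(1 + p)/(-3 + p))
(j(12, 1) + (g - x(-13)))*s = ((-7 - 1*12) + (116 - 2*(7 - 1*(-13))/(-3 - 13)))*196 = ((-7 - 12) + (116 - 2*(7 + 13)/(-16)))*196 = (-19 + (116 - 2*(-1)*20/16))*196 = (-19 + (116 - 1*(-5/2)))*196 = (-19 + (116 + 5/2))*196 = (-19 + 237/2)*196 = (199/2)*196 = 19502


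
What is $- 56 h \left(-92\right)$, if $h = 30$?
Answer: $154560$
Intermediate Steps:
$- 56 h \left(-92\right) = \left(-56\right) 30 \left(-92\right) = \left(-1680\right) \left(-92\right) = 154560$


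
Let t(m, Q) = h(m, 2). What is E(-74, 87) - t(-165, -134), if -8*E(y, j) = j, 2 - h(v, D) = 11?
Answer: -15/8 ≈ -1.8750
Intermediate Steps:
h(v, D) = -9 (h(v, D) = 2 - 1*11 = 2 - 11 = -9)
t(m, Q) = -9
E(y, j) = -j/8
E(-74, 87) - t(-165, -134) = -1/8*87 - 1*(-9) = -87/8 + 9 = -15/8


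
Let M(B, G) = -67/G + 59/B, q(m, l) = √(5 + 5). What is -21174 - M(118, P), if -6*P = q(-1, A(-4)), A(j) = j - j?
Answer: -42349/2 - 201*√10/5 ≈ -21302.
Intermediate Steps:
A(j) = 0
q(m, l) = √10
P = -√10/6 ≈ -0.52705
-21174 - M(118, P) = -21174 - (-67*(-3*√10/5) + 59/118) = -21174 - (-(-201)*√10/5 + 59*(1/118)) = -21174 - (201*√10/5 + ½) = -21174 - (½ + 201*√10/5) = -21174 + (-½ - 201*√10/5) = -42349/2 - 201*√10/5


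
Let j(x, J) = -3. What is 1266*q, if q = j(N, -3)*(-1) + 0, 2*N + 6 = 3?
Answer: 3798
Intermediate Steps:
N = -3/2 (N = -3 + (1/2)*3 = -3 + 3/2 = -3/2 ≈ -1.5000)
q = 3 (q = -3*(-1) + 0 = 3 + 0 = 3)
1266*q = 1266*3 = 3798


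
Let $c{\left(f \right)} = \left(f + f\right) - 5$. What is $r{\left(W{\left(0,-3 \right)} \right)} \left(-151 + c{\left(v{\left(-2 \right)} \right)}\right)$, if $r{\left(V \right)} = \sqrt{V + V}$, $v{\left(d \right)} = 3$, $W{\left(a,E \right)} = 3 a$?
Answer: $0$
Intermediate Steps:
$c{\left(f \right)} = -5 + 2 f$ ($c{\left(f \right)} = 2 f - 5 = -5 + 2 f$)
$r{\left(V \right)} = \sqrt{2} \sqrt{V}$ ($r{\left(V \right)} = \sqrt{2 V} = \sqrt{2} \sqrt{V}$)
$r{\left(W{\left(0,-3 \right)} \right)} \left(-151 + c{\left(v{\left(-2 \right)} \right)}\right) = \sqrt{2} \sqrt{3 \cdot 0} \left(-151 + \left(-5 + 2 \cdot 3\right)\right) = \sqrt{2} \sqrt{0} \left(-151 + \left(-5 + 6\right)\right) = \sqrt{2} \cdot 0 \left(-151 + 1\right) = 0 \left(-150\right) = 0$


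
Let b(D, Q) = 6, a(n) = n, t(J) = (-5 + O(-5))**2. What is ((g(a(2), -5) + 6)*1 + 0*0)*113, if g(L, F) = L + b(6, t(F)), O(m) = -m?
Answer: 1582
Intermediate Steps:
t(J) = 0 (t(J) = (-5 - 1*(-5))**2 = (-5 + 5)**2 = 0**2 = 0)
g(L, F) = 6 + L (g(L, F) = L + 6 = 6 + L)
((g(a(2), -5) + 6)*1 + 0*0)*113 = (((6 + 2) + 6)*1 + 0*0)*113 = ((8 + 6)*1 + 0)*113 = (14*1 + 0)*113 = (14 + 0)*113 = 14*113 = 1582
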